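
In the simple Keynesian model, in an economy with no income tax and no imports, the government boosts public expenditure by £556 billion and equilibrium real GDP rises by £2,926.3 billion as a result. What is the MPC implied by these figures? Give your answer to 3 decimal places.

Implied spending multiplier k = ΔY/ΔG = 2,926.3/556 ≈ 5.2631.
Since k = 1/(1 − MPC), MPC = 1 − 1/k = 1 − ΔG/ΔY = 1 − 556/2,926.3 ≈ 0.810.

0.810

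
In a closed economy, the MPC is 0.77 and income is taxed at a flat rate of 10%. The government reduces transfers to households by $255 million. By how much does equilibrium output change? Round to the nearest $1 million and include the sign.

The transfer change shifts disposable income by −$255 million, so first-round consumption changes by c·ΔTR = 0.77 × (−$255 million) = −$196.35 million.
Expenditure multiplier = 1/(1 − c(1−t)) = 1/(1 − 0.77×0.9) = 1/0.307 ≈ 3.257.
The transfer multiplier is c × k ≈ 2.508, so ΔY = k × (c·ΔTR) = (−$196.35 million) / 0.307 ≈ −$640 million.

−$640 million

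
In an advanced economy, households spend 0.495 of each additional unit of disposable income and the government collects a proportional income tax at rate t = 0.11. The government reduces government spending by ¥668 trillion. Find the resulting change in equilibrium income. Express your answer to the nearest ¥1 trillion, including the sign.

Spending multiplier = 1/(1 − c(1−t)) = 1/(1 − 0.495×0.89) = 1/0.55945 ≈ 1.787.
ΔY = k × ΔG = (−¥668 trillion) / 0.55945 ≈ −¥1,194 trillion.

−¥1,194 trillion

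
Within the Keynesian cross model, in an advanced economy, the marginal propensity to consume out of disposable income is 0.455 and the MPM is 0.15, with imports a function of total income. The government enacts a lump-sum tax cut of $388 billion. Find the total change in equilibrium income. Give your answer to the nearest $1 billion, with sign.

+$254 billion

A lump-sum tax change of −$388 billion shifts disposable income by +$388 billion; first-round consumption changes by −c × ΔT = −0.455 × (−$388 billion) = +$176.54 billion.
Expenditure multiplier = 1/(1 − c + m) = 1/(1 − 0.455 + 0.15) = 1/0.695 ≈ 1.439.
The tax multiplier is −c × k ≈ −0.655, so ΔY = k × (−c·ΔT) = (+$176.54 billion) / 0.695 ≈ +$254 billion.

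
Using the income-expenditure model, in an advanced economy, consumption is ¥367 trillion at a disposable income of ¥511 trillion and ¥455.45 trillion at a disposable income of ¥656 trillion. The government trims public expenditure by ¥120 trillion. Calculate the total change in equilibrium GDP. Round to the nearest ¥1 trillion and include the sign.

−¥308 trillion

MPC = ΔC/ΔYd = (455.45 − 367)/(656 − 511) = 88.45/145 = 0.61.
Expenditure multiplier = 1/(1 − MPC) = 1/(1 − 0.61) = 1/0.39 ≈ 2.564.
ΔY = k × ΔG = (−¥120 trillion) / 0.39 ≈ −¥308 trillion.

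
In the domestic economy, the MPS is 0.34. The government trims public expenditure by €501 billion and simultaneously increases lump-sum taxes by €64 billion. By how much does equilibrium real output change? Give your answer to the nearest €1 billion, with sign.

−€1,598 billion

MPC = 1 − MPS = 1 − 0.34 = 0.66.
Expenditure multiplier = 1/(1 − MPC) = 1/(1 − 0.66) = 1/0.34 ≈ 2.941.
ΔG contributes k·ΔG = (−€501 billion) / 0.34 ≈ −€1,473.5 billion.
ΔT of +€64 billion changes first-round spending by −c·ΔT = −€42.24 billion, contributing k·(−c·ΔT) = (−€42.24 billion) / 0.34 ≈ −€124.2 billion.
Net ΔY = k(ΔG − c·ΔT) = (−€543.24 billion) / 0.34 ≈ −€1,598 billion.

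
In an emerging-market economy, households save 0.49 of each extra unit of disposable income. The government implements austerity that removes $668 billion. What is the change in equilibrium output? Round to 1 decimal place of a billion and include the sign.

MPC = 1 − MPS = 1 − 0.49 = 0.51.
Expenditure multiplier = 1/(1 − MPC) = 1/(1 − 0.51) = 1/0.49 ≈ 2.041.
ΔY = k × ΔG = (−$668 billion) / 0.49 ≈ −$1,363.3 billion.

−$1,363.3 billion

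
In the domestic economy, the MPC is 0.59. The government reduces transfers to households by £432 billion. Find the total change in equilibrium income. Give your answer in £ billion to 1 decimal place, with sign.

−£621.7 billion

The transfer change shifts disposable income by −£432 billion, so first-round consumption changes by c·ΔTR = 0.59 × (−£432 billion) = −£254.88 billion.
Expenditure multiplier = 1/(1 − MPC) = 1/(1 − 0.59) = 1/0.41 ≈ 2.439.
The transfer multiplier is c × k ≈ 1.439, so ΔY = k × (c·ΔTR) = (−£254.88 billion) / 0.41 ≈ −£621.7 billion.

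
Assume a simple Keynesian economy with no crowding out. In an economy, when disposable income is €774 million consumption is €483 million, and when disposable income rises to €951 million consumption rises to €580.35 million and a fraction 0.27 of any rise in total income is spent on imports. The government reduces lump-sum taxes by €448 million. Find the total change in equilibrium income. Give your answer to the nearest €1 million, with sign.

+€342 million

MPC = ΔC/ΔYd = (580.35 − 483)/(951 − 774) = 97.35/177 = 0.55.
A lump-sum tax change of −€448 million shifts disposable income by +€448 million; first-round consumption changes by −c × ΔT = −0.55 × (−€448 million) = +€246.4 million.
Expenditure multiplier = 1/(1 − c + m) = 1/(1 − 0.55 + 0.27) = 1/0.72 ≈ 1.389.
The tax multiplier is −c × k ≈ −0.764, so ΔY = k × (−c·ΔT) = (+€246.4 million) / 0.72 ≈ +€342 million.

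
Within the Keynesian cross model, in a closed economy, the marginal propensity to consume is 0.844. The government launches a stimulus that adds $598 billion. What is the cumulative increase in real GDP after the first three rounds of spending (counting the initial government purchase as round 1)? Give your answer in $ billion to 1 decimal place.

Round 1 adds ΔG = $598 billion; each later round is MPC = 0.844 times the previous.
After 3 rounds: 598 + 504.712 + 425.976928 = ΔG·(1 − c^3)/(1 − c) = 598 × (1 − 0.601211584)/0.156 ≈ $1,528.7 billion.

$1,528.7 billion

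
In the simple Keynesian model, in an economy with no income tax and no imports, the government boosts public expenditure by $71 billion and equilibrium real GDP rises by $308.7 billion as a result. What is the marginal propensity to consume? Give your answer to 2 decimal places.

Implied spending multiplier k = ΔY/ΔG = 308.7/71 ≈ 4.3479.
Since k = 1/(1 − MPC), MPC = 1 − 1/k = 1 − ΔG/ΔY = 1 − 71/308.7 ≈ 0.77.

0.77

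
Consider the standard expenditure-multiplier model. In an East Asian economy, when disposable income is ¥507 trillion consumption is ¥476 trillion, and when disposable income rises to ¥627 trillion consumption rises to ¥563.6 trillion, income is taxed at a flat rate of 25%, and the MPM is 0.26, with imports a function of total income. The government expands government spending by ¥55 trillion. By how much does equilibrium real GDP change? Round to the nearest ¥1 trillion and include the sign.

MPC = ΔC/ΔYd = (563.6 − 476)/(627 − 507) = 87.6/120 = 0.73.
Expenditure multiplier = 1/(1 − c(1−t) + m) = 1/(1 − 0.73×0.75 + 0.26) = 1/0.7125 ≈ 1.404.
ΔY = k × ΔG = (+¥55 trillion) / 0.7125 ≈ +¥77 trillion.

+¥77 trillion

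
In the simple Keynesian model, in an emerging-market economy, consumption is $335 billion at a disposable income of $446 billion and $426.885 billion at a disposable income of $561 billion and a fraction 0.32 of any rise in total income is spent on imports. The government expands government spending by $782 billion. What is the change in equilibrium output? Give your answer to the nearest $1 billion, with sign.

MPC = ΔC/ΔYd = (426.885 − 335)/(561 − 446) = 91.885/115 = 0.799.
Spending multiplier = 1/(1 − c + m) = 1/(1 − 0.799 + 0.32) = 1/0.521 ≈ 1.919.
ΔY = k × ΔG = (+$782 billion) / 0.521 ≈ +$1,501 billion.

+$1,501 billion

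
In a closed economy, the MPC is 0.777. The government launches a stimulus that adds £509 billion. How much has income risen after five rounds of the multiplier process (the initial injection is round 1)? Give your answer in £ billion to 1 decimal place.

Round 1 adds ΔG = £509 billion; each later round is MPC = 0.777 times the previous.
After 5 rounds: 509 + 395.493 + 307.298061 + 238.770593397 + 185.524751069469 = ΔG·(1 − c^5)/(1 − c) = 509 × (1 − 0.283207724127657)/0.223 ≈ £1,636.1 billion.

£1,636.1 billion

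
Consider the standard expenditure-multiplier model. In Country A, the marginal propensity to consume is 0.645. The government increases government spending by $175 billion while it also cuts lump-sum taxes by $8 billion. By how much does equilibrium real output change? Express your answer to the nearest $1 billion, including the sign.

Expenditure multiplier = 1/(1 − MPC) = 1/(1 − 0.645) = 1/0.355 ≈ 2.817.
ΔG contributes k·ΔG = (+$175 billion) / 0.355 ≈ +$493 billion.
ΔT of −$8 billion changes first-round spending by −c·ΔT = +$5.16 billion, contributing k·(−c·ΔT) = (+$5.16 billion) / 0.355 ≈ +$14.5 billion.
Net ΔY = k(ΔG − c·ΔT) = (+$180.16 billion) / 0.355 ≈ +$507 billion.

+$507 billion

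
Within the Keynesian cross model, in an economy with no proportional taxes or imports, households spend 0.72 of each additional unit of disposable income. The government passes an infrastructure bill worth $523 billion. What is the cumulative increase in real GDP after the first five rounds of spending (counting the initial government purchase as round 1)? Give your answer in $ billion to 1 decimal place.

Round 1 adds ΔG = $523 billion; each later round is MPC = 0.72 times the previous.
After 5 rounds: 523 + 376.56 + 271.1232 + 195.208704 + 140.55026688 = ΔG·(1 − c^5)/(1 − c) = 523 × (1 − 0.1934917632)/0.28 ≈ $1,506.4 billion.

$1,506.4 billion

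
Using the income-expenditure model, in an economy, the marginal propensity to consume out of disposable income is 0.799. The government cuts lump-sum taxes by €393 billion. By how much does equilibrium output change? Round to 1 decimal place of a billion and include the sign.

+€1,562.2 billion

A lump-sum tax change of −€393 billion shifts disposable income by +€393 billion; first-round consumption changes by −c × ΔT = −0.799 × (−€393 billion) = +€314.007 billion.
Expenditure multiplier = 1/(1 − MPC) = 1/(1 − 0.799) = 1/0.201 ≈ 4.975.
The tax multiplier is −c × k ≈ −3.975, so ΔY = k × (−c·ΔT) = (+€314.007 billion) / 0.201 ≈ +€1,562.2 billion.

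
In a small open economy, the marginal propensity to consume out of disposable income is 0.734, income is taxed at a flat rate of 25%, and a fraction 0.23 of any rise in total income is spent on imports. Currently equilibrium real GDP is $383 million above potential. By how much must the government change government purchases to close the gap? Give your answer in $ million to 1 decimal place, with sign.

−$260.2 million

Spending multiplier = 1/(1 − c(1−t) + m) = 1/(1 − 0.734×0.75 + 0.23) = 1/0.6795 ≈ 1.472.
Need ΔY = −$383 million, so ΔG = ΔY/k = (−$383 million) × 0.6795 ≈ −$260.2 million.
The government should cut government purchases by $260.2 million.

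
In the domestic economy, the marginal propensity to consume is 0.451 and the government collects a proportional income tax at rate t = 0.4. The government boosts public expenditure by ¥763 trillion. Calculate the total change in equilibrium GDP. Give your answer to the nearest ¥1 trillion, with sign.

+¥1,046 trillion

Expenditure multiplier = 1/(1 − c(1−t)) = 1/(1 − 0.451×0.6) = 1/0.7294 ≈ 1.371.
ΔY = k × ΔG = (+¥763 trillion) / 0.7294 ≈ +¥1,046 trillion.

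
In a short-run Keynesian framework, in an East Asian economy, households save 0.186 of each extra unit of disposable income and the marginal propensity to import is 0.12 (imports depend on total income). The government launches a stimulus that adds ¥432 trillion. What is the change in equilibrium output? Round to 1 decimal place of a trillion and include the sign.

MPC = 1 − MPS = 1 − 0.186 = 0.814.
Expenditure multiplier = 1/(1 − c + m) = 1/(1 − 0.814 + 0.12) = 1/0.306 ≈ 3.268.
ΔY = k × ΔG = (+¥432 trillion) / 0.306 ≈ +¥1,411.8 trillion.

+¥1,411.8 trillion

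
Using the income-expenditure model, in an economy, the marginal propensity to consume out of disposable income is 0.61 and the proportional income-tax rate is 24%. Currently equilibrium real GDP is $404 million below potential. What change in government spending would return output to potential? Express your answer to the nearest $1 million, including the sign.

+$217 million

Spending multiplier = 1/(1 − c(1−t)) = 1/(1 − 0.61×0.76) = 1/0.5364 ≈ 1.864.
Need ΔY = +$404 million, so ΔG = ΔY/k = (+$404 million) × 0.5364 ≈ +$217 million.
The government should increase government spending by $217 million.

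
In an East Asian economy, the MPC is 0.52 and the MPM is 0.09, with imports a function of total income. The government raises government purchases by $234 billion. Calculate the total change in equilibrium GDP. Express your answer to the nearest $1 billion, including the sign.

Expenditure multiplier = 1/(1 − c + m) = 1/(1 − 0.52 + 0.09) = 1/0.57 ≈ 1.754.
ΔY = k × ΔG = (+$234 billion) / 0.57 ≈ +$411 billion.

+$411 billion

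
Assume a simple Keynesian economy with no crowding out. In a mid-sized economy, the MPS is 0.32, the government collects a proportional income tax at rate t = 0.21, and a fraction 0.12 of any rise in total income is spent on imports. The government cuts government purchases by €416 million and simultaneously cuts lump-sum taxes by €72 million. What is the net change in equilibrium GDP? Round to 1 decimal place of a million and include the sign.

MPC = 1 − MPS = 1 − 0.32 = 0.68.
Expenditure multiplier = 1/(1 − c(1−t) + m) = 1/(1 − 0.68×0.79 + 0.12) = 1/0.5828 ≈ 1.716.
ΔG contributes k·ΔG = (−€416 million) / 0.5828 ≈ −€713.8 million.
ΔT of −€72 million changes first-round spending by −c·ΔT = +€48.96 million, contributing k·(−c·ΔT) = (+€48.96 million) / 0.5828 ≈ +€84 million.
Net ΔY = k(ΔG − c·ΔT) = (−€367.04 million) / 0.5828 ≈ −€629.8 million.

−€629.8 million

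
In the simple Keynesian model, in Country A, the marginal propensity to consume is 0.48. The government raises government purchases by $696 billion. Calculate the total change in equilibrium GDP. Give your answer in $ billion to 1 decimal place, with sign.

+$1,338.5 billion

Expenditure multiplier = 1/(1 − MPC) = 1/(1 − 0.48) = 1/0.52 ≈ 1.923.
ΔY = k × ΔG = (+$696 billion) / 0.52 ≈ +$1,338.5 billion.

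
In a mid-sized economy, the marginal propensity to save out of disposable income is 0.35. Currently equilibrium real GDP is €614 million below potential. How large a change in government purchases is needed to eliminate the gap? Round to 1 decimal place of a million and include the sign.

MPC = 1 − MPS = 1 − 0.35 = 0.65.
Spending multiplier = 1/(1 − MPC) = 1/(1 − 0.65) = 1/0.35 ≈ 2.857.
Need ΔY = +€614 million, so ΔG = ΔY/k = (+€614 million) × 0.35 = +€214.9 million.
The government should increase government purchases by €214.9 million.

+€214.9 million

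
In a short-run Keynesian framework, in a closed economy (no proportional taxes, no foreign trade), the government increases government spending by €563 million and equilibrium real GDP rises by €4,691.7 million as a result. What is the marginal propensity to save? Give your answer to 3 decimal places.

0.120

Implied spending multiplier k = ΔY/ΔG = 4,691.7/563 ≈ 8.3334.
Since k = 1/(1 − MPC), MPC = 1 − 1/k = 1 − ΔG/ΔY = 1 − 563/4,691.7 ≈ 0.880.
MPS = 1 − MPC = 0.120.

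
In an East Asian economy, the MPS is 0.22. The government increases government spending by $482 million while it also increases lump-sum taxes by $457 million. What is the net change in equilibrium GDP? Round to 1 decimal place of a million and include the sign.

MPC = 1 − MPS = 1 − 0.22 = 0.78.
Expenditure multiplier = 1/(1 − MPC) = 1/(1 − 0.78) = 1/0.22 ≈ 4.545.
ΔG contributes k·ΔG = (+$482 million) / 0.22 ≈ +$2,190.9 million.
ΔT of +$457 million changes first-round spending by −c·ΔT = −$356.46 million, contributing k·(−c·ΔT) = (−$356.46 million) / 0.22 ≈ −$1,620.3 million.
Net ΔY = k(ΔG − c·ΔT) = (+$125.54 million) / 0.22 ≈ +$570.6 million.

+$570.6 million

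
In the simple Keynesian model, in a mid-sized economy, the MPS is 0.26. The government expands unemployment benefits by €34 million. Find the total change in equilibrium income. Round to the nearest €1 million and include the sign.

+€97 million

MPC = 1 − MPS = 1 − 0.26 = 0.74.
The transfer change shifts disposable income by +€34 million, so first-round consumption changes by c·ΔTR = 0.74 × (+€34 million) = +€25.16 million.
Expenditure multiplier = 1/(1 − MPC) = 1/(1 − 0.74) = 1/0.26 ≈ 3.846.
The transfer multiplier is c × k ≈ 2.846, so ΔY = k × (c·ΔTR) = (+€25.16 million) / 0.26 ≈ +€97 million.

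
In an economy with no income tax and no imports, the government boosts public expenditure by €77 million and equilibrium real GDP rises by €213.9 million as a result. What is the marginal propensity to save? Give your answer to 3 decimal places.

0.360

Implied spending multiplier k = ΔY/ΔG = 213.9/77 ≈ 2.7779.
Since k = 1/(1 − MPC), MPC = 1 − 1/k = 1 − ΔG/ΔY = 1 − 77/213.9 ≈ 0.640.
MPS = 1 − MPC = 0.360.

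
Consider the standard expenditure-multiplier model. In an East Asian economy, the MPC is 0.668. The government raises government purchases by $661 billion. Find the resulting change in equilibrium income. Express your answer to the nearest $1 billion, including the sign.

Government-spending multiplier = 1/(1 − MPC) = 1/(1 − 0.668) = 1/0.332 ≈ 3.012.
ΔY = k × ΔG = (+$661 billion) / 0.332 ≈ +$1,991 billion.

+$1,991 billion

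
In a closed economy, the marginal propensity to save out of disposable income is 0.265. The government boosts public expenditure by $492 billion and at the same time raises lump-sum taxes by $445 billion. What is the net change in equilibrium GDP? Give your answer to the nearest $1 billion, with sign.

+$622 billion

MPC = 1 − MPS = 1 − 0.265 = 0.735.
Expenditure multiplier = 1/(1 − MPC) = 1/(1 − 0.735) = 1/0.265 ≈ 3.774.
ΔG contributes k·ΔG = (+$492 billion) / 0.265 ≈ +$1,856.6 billion.
ΔT of +$445 billion changes first-round spending by −c·ΔT = −$327.075 billion, contributing k·(−c·ΔT) = (−$327.075 billion) / 0.265 ≈ −$1,234.2 billion.
Net ΔY = k(ΔG − c·ΔT) = (+$164.925 billion) / 0.265 ≈ +$622 billion.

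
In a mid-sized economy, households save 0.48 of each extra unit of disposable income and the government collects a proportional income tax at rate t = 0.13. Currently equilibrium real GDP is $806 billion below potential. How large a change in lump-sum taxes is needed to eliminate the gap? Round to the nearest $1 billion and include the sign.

MPC = 1 − MPS = 1 − 0.48 = 0.52.
Spending multiplier = 1/(1 − c(1−t)) = 1/(1 − 0.52×0.87) = 1/0.5476 ≈ 1.826.
Tax multiplier = −c·k = −0.52/0.5476 ≈ −0.95. Need ΔY = +$806 billion, so ΔT = ΔY/(−c·k) = −(+$806 billion) × 0.5476 / 0.52 ≈ −$849 billion.
The government should cut lump-sum taxes by $849 billion.

−$849 billion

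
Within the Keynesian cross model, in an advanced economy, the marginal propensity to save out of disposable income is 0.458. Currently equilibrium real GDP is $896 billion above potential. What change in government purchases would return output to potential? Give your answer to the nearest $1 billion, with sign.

MPC = 1 − MPS = 1 − 0.458 = 0.542.
Spending multiplier = 1/(1 − MPC) = 1/(1 − 0.542) = 1/0.458 ≈ 2.183.
Need ΔY = −$896 billion, so ΔG = ΔY/k = (−$896 billion) × 0.458 ≈ −$410 billion.
The government should cut government purchases by $410 billion.

−$410 billion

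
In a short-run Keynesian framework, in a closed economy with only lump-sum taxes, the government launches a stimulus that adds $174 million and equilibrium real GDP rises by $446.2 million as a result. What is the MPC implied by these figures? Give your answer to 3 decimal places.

0.610

Implied spending multiplier k = ΔY/ΔG = 446.2/174 ≈ 2.5644.
Since k = 1/(1 − MPC), MPC = 1 − 1/k = 1 − ΔG/ΔY = 1 − 174/446.2 ≈ 0.610.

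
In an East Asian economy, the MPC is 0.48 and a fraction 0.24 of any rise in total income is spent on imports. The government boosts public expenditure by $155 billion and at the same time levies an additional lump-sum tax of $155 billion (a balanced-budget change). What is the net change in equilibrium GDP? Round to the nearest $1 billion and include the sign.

Expenditure multiplier = 1/(1 − c + m) = 1/(1 − 0.48 + 0.24) = 1/0.76 ≈ 1.316.
ΔG contributes k·ΔG = (+$155 billion) / 0.76 ≈ +$203.9 billion.
ΔT of +$155 billion changes first-round spending by −c·ΔT = −$74.4 billion, contributing k·(−c·ΔT) = (−$74.4 billion) / 0.76 ≈ −$97.9 billion.
Net ΔY = k(ΔG − c·ΔT) = (+$80.6 billion) / 0.76 ≈ +$106 billion.

+$106 billion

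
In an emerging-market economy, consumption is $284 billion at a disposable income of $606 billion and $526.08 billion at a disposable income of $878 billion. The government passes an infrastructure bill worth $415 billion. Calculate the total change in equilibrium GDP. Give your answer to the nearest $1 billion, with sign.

MPC = ΔC/ΔYd = (526.08 − 284)/(878 − 606) = 242.08/272 = 0.89.
Expenditure multiplier = 1/(1 − MPC) = 1/(1 − 0.89) = 1/0.11 ≈ 9.091.
ΔY = k × ΔG = (+$415 billion) / 0.11 ≈ +$3,773 billion.

+$3,773 billion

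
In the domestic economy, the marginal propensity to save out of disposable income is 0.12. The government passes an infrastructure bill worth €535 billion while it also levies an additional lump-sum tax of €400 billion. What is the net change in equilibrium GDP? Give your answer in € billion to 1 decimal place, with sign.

+€1,525.0 billion

MPC = 1 − MPS = 1 − 0.12 = 0.88.
Expenditure multiplier = 1/(1 − MPC) = 1/(1 − 0.88) = 1/0.12 ≈ 8.333.
ΔG contributes k·ΔG = (+€535 billion) / 0.12 ≈ +€4,458.3 billion.
ΔT of +€400 billion changes first-round spending by −c·ΔT = −€352 billion, contributing k·(−c·ΔT) = (−€352 billion) / 0.12 ≈ −€2,933.3 billion.
Net ΔY = k(ΔG − c·ΔT) = (+€183 billion) / 0.12 = +€1,525 billion.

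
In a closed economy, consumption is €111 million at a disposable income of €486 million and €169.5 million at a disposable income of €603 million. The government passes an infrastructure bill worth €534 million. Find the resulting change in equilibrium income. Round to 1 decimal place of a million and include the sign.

+€1,068.0 million

MPC = ΔC/ΔYd = (169.5 − 111)/(603 − 486) = 58.5/117 = 0.5.
Government-spending multiplier = 1/(1 − MPC) = 1/(1 − 0.5) = 1/0.5 = 2.
ΔY = k × ΔG = (+€534 million) / 0.5 = +€1,068 million.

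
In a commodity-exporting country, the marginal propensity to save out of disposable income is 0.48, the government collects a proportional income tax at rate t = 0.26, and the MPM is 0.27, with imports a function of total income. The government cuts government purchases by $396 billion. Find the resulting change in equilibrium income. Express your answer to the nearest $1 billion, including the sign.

MPC = 1 − MPS = 1 − 0.48 = 0.52.
Expenditure multiplier = 1/(1 − c(1−t) + m) = 1/(1 − 0.52×0.74 + 0.27) = 1/0.8852 ≈ 1.13.
ΔY = k × ΔG = (−$396 billion) / 0.8852 ≈ −$447 billion.

−$447 billion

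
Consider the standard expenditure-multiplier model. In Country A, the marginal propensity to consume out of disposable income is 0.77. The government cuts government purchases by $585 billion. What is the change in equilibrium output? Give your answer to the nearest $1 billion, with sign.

Expenditure multiplier = 1/(1 − MPC) = 1/(1 − 0.77) = 1/0.23 ≈ 4.348.
ΔY = k × ΔG = (−$585 billion) / 0.23 ≈ −$2,543 billion.

−$2,543 billion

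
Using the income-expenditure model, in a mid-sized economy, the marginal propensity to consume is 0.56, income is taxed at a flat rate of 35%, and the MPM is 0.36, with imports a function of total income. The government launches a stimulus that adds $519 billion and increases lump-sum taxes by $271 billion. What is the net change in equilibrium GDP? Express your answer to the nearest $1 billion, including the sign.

Expenditure multiplier = 1/(1 − c(1−t) + m) = 1/(1 − 0.56×0.65 + 0.36) = 1/0.996 ≈ 1.004.
ΔG contributes k·ΔG = (+$519 billion) / 0.996 ≈ +$521.1 billion.
ΔT of +$271 billion changes first-round spending by −c·ΔT = −$151.76 billion, contributing k·(−c·ΔT) = (−$151.76 billion) / 0.996 ≈ −$152.4 billion.
Net ΔY = k(ΔG − c·ΔT) = (+$367.24 billion) / 0.996 ≈ +$369 billion.

+$369 billion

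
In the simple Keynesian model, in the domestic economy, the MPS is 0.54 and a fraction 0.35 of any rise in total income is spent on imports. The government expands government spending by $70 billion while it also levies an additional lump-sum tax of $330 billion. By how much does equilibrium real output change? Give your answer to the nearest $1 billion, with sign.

−$92 billion

MPC = 1 − MPS = 1 − 0.54 = 0.46.
Expenditure multiplier = 1/(1 − c + m) = 1/(1 − 0.46 + 0.35) = 1/0.89 ≈ 1.124.
ΔG contributes k·ΔG = (+$70 billion) / 0.89 ≈ +$78.7 billion.
ΔT of +$330 billion changes first-round spending by −c·ΔT = −$151.8 billion, contributing k·(−c·ΔT) = (−$151.8 billion) / 0.89 ≈ −$170.6 billion.
Net ΔY = k(ΔG − c·ΔT) = (−$81.8 billion) / 0.89 ≈ −$92 billion.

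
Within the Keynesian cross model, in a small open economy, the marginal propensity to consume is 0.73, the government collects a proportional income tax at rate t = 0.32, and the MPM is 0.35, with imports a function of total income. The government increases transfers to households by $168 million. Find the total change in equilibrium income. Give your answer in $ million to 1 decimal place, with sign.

+$143.7 million

The transfer change shifts disposable income by +$168 million, so first-round consumption changes by c·ΔTR = 0.73 × (+$168 million) = +$122.64 million.
Expenditure multiplier = 1/(1 − c(1−t) + m) = 1/(1 − 0.73×0.68 + 0.35) = 1/0.8536 ≈ 1.172.
The transfer multiplier is c × k ≈ 0.855, so ΔY = k × (c·ΔTR) = (+$122.64 million) / 0.8536 ≈ +$143.7 million.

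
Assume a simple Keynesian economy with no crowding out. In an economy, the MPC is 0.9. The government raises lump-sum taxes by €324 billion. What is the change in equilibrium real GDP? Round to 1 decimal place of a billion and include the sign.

−€2,916.0 billion

A lump-sum tax change of +€324 billion shifts disposable income by −€324 billion; first-round consumption changes by −c × ΔT = −0.9 × (+€324 billion) = −€291.6 billion.
Expenditure multiplier = 1/(1 − MPC) = 1/(1 − 0.9) = 1/0.1 = 10.
The tax multiplier is −c × k = −9, so ΔY = k × (−c·ΔT) = (−€291.6 billion) / 0.1 = −€2,916 billion.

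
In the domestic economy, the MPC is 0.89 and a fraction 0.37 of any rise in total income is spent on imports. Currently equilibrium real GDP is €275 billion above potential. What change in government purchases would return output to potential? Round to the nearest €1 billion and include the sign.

Spending multiplier = 1/(1 − c + m) = 1/(1 − 0.89 + 0.37) = 1/0.48 ≈ 2.083.
Need ΔY = −€275 billion, so ΔG = ΔY/k = (−€275 billion) × 0.48 = −€132 billion.
The government should cut government purchases by €132 billion.

−€132 billion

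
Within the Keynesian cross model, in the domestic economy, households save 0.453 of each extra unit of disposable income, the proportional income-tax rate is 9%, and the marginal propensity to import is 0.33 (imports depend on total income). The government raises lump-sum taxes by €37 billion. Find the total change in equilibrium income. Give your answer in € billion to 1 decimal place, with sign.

MPC = 1 − MPS = 1 − 0.453 = 0.547.
A lump-sum tax change of +€37 billion shifts disposable income by −€37 billion; first-round consumption changes by −c × ΔT = −0.547 × (+€37 billion) = −€20.239 billion.
Expenditure multiplier = 1/(1 − c(1−t) + m) = 1/(1 − 0.547×0.91 + 0.33) = 1/0.83223 ≈ 1.202.
The tax multiplier is −c × k ≈ −0.657, so ΔY = k × (−c·ΔT) = (−€20.239 billion) / 0.83223 ≈ −€24.3 billion.

−€24.3 billion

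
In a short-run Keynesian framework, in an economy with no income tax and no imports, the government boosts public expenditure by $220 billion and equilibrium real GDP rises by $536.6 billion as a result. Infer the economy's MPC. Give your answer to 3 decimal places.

0.590

Implied spending multiplier k = ΔY/ΔG = 536.6/220 ≈ 2.4391.
Since k = 1/(1 − MPC), MPC = 1 − 1/k = 1 − ΔG/ΔY = 1 − 220/536.6 ≈ 0.590.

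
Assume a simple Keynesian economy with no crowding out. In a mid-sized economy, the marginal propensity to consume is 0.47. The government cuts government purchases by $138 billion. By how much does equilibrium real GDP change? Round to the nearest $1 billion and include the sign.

−$260 billion

Government-spending multiplier = 1/(1 − MPC) = 1/(1 − 0.47) = 1/0.53 ≈ 1.887.
ΔY = k × ΔG = (−$138 billion) / 0.53 ≈ −$260 billion.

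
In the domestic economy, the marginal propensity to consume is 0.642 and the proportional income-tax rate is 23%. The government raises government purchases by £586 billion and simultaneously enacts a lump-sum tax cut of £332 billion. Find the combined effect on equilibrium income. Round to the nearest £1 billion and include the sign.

+£1,580 billion

Expenditure multiplier = 1/(1 − c(1−t)) = 1/(1 − 0.642×0.77) = 1/0.50566 ≈ 1.978.
ΔG contributes k·ΔG = (+£586 billion) / 0.50566 ≈ +£1,158.9 billion.
ΔT of −£332 billion changes first-round spending by −c·ΔT = +£213.144 billion, contributing k·(−c·ΔT) = (+£213.144 billion) / 0.50566 ≈ +£421.5 billion.
Net ΔY = k(ΔG − c·ΔT) = (+£799.144 billion) / 0.50566 ≈ +£1,580 billion.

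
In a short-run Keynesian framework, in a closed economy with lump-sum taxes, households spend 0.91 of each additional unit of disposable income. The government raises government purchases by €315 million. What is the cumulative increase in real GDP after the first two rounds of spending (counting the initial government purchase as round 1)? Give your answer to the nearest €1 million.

Round 1 adds ΔG = €315 million; each later round is MPC = 0.91 times the previous.
After 2 rounds: 315 + 286.65 = ΔG·(1 − c^2)/(1 − c) = 315 × (1 − 0.8281)/0.09 ≈ €602 million.

€602 million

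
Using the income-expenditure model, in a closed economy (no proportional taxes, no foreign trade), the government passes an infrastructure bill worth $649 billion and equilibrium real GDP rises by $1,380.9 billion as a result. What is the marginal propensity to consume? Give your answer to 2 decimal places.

0.53

Implied spending multiplier k = ΔY/ΔG = 1,380.9/649 ≈ 2.1277.
Since k = 1/(1 − MPC), MPC = 1 − 1/k = 1 − ΔG/ΔY = 1 − 649/1,380.9 ≈ 0.53.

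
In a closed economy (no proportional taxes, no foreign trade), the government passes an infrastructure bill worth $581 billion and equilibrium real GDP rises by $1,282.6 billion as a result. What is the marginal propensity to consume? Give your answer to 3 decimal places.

Implied spending multiplier k = ΔY/ΔG = 1,282.6/581 ≈ 2.2076.
Since k = 1/(1 − MPC), MPC = 1 − 1/k = 1 − ΔG/ΔY = 1 − 581/1,282.6 ≈ 0.547.

0.547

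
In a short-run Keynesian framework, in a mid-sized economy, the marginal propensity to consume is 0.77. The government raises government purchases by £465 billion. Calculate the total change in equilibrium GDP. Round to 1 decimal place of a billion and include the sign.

+£2,021.7 billion

Government-spending multiplier = 1/(1 − MPC) = 1/(1 − 0.77) = 1/0.23 ≈ 4.348.
ΔY = k × ΔG = (+£465 billion) / 0.23 ≈ +£2,021.7 billion.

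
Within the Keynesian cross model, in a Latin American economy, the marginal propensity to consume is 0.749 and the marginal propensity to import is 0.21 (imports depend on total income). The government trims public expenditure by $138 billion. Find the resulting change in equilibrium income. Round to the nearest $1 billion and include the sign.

−$299 billion

Expenditure multiplier = 1/(1 − c + m) = 1/(1 − 0.749 + 0.21) = 1/0.461 ≈ 2.169.
ΔY = k × ΔG = (−$138 billion) / 0.461 ≈ −$299 billion.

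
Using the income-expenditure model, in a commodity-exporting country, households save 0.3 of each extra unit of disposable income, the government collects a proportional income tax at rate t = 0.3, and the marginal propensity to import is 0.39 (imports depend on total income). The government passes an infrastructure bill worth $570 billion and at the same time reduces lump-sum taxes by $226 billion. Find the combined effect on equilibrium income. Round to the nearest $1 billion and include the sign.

MPC = 1 − MPS = 1 − 0.3 = 0.7.
Expenditure multiplier = 1/(1 − c(1−t) + m) = 1/(1 − 0.7×0.7 + 0.39) = 1/0.9 ≈ 1.111.
ΔG contributes k·ΔG = (+$570 billion) / 0.9 ≈ +$633.3 billion.
ΔT of −$226 billion changes first-round spending by −c·ΔT = +$158.2 billion, contributing k·(−c·ΔT) = (+$158.2 billion) / 0.9 ≈ +$175.8 billion.
Net ΔY = k(ΔG − c·ΔT) = (+$728.2 billion) / 0.9 ≈ +$809 billion.

+$809 billion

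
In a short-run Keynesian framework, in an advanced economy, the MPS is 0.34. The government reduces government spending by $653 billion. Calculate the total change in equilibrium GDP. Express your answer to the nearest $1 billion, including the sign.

−$1,921 billion

MPC = 1 − MPS = 1 − 0.34 = 0.66.
Spending multiplier = 1/(1 − MPC) = 1/(1 − 0.66) = 1/0.34 ≈ 2.941.
ΔY = k × ΔG = (−$653 billion) / 0.34 ≈ −$1,921 billion.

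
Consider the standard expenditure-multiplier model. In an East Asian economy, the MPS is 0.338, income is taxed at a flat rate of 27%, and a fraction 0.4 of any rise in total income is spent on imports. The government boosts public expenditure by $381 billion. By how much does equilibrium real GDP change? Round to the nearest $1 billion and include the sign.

+$416 billion

MPC = 1 − MPS = 1 − 0.338 = 0.662.
Spending multiplier = 1/(1 − c(1−t) + m) = 1/(1 − 0.662×0.73 + 0.4) = 1/0.91674 ≈ 1.091.
ΔY = k × ΔG = (+$381 billion) / 0.91674 ≈ +$416 billion.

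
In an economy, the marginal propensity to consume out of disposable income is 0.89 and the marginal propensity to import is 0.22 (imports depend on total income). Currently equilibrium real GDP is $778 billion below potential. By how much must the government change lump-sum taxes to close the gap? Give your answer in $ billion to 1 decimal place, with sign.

Spending multiplier = 1/(1 − c + m) = 1/(1 − 0.89 + 0.22) = 1/0.33 ≈ 3.03.
Tax multiplier = −c·k = −0.89/0.33 ≈ −2.697. Need ΔY = +$778 billion, so ΔT = ΔY/(−c·k) = −(+$778 billion) × 0.33 / 0.89 ≈ −$288.5 billion.
The government should cut lump-sum taxes by $288.5 billion.

−$288.5 billion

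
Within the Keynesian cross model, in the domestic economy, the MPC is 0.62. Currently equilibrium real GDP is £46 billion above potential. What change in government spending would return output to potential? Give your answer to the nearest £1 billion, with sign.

Spending multiplier = 1/(1 − MPC) = 1/(1 − 0.62) = 1/0.38 ≈ 2.632.
Need ΔY = −£46 billion, so ΔG = ΔY/k = (−£46 billion) × 0.38 ≈ −£17 billion.
The government should cut government spending by £17 billion.

−£17 billion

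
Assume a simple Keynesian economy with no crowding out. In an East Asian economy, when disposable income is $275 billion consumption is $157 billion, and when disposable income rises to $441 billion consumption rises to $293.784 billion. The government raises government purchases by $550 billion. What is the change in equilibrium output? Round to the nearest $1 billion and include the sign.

MPC = ΔC/ΔYd = (293.784 − 157)/(441 − 275) = 136.784/166 = 0.824.
Expenditure multiplier = 1/(1 − MPC) = 1/(1 − 0.824) = 1/0.176 ≈ 5.682.
ΔY = k × ΔG = (+$550 billion) / 0.176 = +$3,125 billion.

+$3,125 billion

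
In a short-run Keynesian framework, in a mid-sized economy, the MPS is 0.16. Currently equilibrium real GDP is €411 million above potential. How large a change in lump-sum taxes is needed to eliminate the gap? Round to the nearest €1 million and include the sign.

+€78 million

MPC = 1 − MPS = 1 − 0.16 = 0.84.
Spending multiplier = 1/(1 − MPC) = 1/(1 − 0.84) = 1/0.16 = 6.25.
Tax multiplier = −c·k = −0.84/0.16 = −5.25. Need ΔY = −€411 million, so ΔT = ΔY/(−c·k) = −(−€411 million) × 0.16 / 0.84 ≈ +€78 million.
The government should raise lump-sum taxes by €78 million.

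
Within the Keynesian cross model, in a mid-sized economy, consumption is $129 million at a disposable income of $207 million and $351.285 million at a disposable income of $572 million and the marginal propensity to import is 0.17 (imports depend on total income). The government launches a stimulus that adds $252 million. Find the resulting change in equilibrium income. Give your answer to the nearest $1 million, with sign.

MPC = ΔC/ΔYd = (351.285 − 129)/(572 − 207) = 222.285/365 = 0.609.
Expenditure multiplier = 1/(1 − c + m) = 1/(1 − 0.609 + 0.17) = 1/0.561 ≈ 1.783.
ΔY = k × ΔG = (+$252 million) / 0.561 ≈ +$449 million.

+$449 million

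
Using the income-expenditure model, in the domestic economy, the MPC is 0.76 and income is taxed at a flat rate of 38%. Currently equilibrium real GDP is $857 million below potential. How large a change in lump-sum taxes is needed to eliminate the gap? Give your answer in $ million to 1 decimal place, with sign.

−$596.3 million

Spending multiplier = 1/(1 − c(1−t)) = 1/(1 − 0.76×0.62) = 1/0.5288 ≈ 1.891.
Tax multiplier = −c·k = −0.76/0.5288 ≈ −1.437. Need ΔY = +$857 million, so ΔT = ΔY/(−c·k) = −(+$857 million) × 0.5288 / 0.76 ≈ −$596.3 million.
The government should cut lump-sum taxes by $596.3 million.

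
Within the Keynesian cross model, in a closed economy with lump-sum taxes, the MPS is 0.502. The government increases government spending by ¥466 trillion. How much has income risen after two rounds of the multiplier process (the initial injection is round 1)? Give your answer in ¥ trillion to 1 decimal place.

MPC = 1 − MPS = 1 − 0.502 = 0.498.
Round 1 adds ΔG = ¥466 trillion; each later round is MPC = 0.498 times the previous.
After 2 rounds: 466 + 232.068 = ΔG·(1 − c^2)/(1 − c) = 466 × (1 − 0.248004)/0.502 ≈ ¥698.1 trillion.

¥698.1 trillion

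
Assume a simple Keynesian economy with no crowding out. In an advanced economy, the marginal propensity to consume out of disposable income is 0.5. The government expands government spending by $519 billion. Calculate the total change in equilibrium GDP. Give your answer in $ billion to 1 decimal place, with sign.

Expenditure multiplier = 1/(1 − MPC) = 1/(1 − 0.5) = 1/0.5 = 2.
ΔY = k × ΔG = (+$519 billion) / 0.5 = +$1,038 billion.

+$1,038.0 billion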